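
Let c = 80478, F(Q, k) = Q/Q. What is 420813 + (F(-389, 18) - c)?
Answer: 340336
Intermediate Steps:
F(Q, k) = 1
420813 + (F(-389, 18) - c) = 420813 + (1 - 1*80478) = 420813 + (1 - 80478) = 420813 - 80477 = 340336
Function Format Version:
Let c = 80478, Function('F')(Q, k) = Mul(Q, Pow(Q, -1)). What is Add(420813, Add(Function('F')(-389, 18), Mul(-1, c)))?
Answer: 340336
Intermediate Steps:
Function('F')(Q, k) = 1
Add(420813, Add(Function('F')(-389, 18), Mul(-1, c))) = Add(420813, Add(1, Mul(-1, 80478))) = Add(420813, Add(1, -80478)) = Add(420813, -80477) = 340336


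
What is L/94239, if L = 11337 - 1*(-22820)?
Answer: 34157/94239 ≈ 0.36245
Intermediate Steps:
L = 34157 (L = 11337 + 22820 = 34157)
L/94239 = 34157/94239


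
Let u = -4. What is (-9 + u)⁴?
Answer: 28561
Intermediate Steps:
(-9 + u)⁴ = (-9 - 4)⁴ = (-13)⁴ = 28561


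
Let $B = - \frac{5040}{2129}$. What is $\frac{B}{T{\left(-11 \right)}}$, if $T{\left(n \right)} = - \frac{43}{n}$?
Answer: $- \frac{55440}{91547} \approx -0.60559$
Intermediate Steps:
$B = - \frac{5040}{2129}$ ($B = \left(-5040\right) \frac{1}{2129} = - \frac{5040}{2129} \approx -2.3673$)
$\frac{B}{T{\left(-11 \right)}} = - \frac{5040}{2129 \left(- \frac{43}{-11}\right)} = - \frac{5040}{2129 \left(\left(-43\right) \left(- \frac{1}{11}\right)\right)} = - \frac{5040}{2129 \cdot \frac{43}{11}} = \left(- \frac{5040}{2129}\right) \frac{11}{43} = - \frac{55440}{91547}$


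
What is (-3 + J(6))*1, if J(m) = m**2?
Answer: 33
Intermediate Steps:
(-3 + J(6))*1 = (-3 + 6**2)*1 = (-3 + 36)*1 = 33*1 = 33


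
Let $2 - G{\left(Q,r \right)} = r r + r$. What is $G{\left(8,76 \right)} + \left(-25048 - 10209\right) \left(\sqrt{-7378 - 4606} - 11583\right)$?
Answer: $408375981 - 141028 i \sqrt{749} \approx 4.0838 \cdot 10^{8} - 3.8596 \cdot 10^{6} i$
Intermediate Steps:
$G{\left(Q,r \right)} = 2 - r - r^{2}$ ($G{\left(Q,r \right)} = 2 - \left(r r + r\right) = 2 - \left(r^{2} + r\right) = 2 - \left(r + r^{2}\right) = 2 - r - r^{2}$)
$G{\left(8,76 \right)} + \left(-25048 - 10209\right) \left(\sqrt{-7378 - 4606} - 11583\right) = \left(2 - 76 - 76^{2}\right) + \left(-25048 - 10209\right) \left(\sqrt{-7378 - 4606} - 11583\right) = \left(2 - 76 - 5776\right) - 35257 \left(\sqrt{-11984} - 11583\right) = \left(2 - 76 - 5776\right) - 35257 \left(4 i \sqrt{749} - 11583\right) = -5850 - 35257 \left(-11583 + 4 i \sqrt{749}\right) = -5850 + \left(408381831 - 141028 i \sqrt{749}\right) = 408375981 - 141028 i \sqrt{749}$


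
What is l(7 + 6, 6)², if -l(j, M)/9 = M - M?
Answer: 0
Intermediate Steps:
l(j, M) = 0 (l(j, M) = -9*(M - M) = -9*0 = 0)
l(7 + 6, 6)² = 0² = 0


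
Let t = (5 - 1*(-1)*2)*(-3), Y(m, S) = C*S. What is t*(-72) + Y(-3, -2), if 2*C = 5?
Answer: 1507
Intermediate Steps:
C = 5/2 (C = (½)*5 = 5/2 ≈ 2.5000)
Y(m, S) = 5*S/2
t = -21 (t = (5 + 1*2)*(-3) = (5 + 2)*(-3) = 7*(-3) = -21)
t*(-72) + Y(-3, -2) = -21*(-72) + (5/2)*(-2) = 1512 - 5 = 1507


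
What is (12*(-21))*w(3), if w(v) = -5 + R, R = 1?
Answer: 1008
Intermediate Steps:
w(v) = -4 (w(v) = -5 + 1 = -4)
(12*(-21))*w(3) = (12*(-21))*(-4) = -252*(-4) = 1008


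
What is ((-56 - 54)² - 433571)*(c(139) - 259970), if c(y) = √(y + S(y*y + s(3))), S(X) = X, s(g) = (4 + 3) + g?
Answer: 109569815870 - 421471*√19470 ≈ 1.0951e+11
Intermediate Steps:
s(g) = 7 + g
c(y) = √(10 + y + y²) (c(y) = √(y + (y*y + (7 + 3))) = √(y + (y² + 10)) = √(y + (10 + y²)) = √(10 + y + y²))
((-56 - 54)² - 433571)*(c(139) - 259970) = ((-56 - 54)² - 433571)*(√(10 + 139 + 139²) - 259970) = ((-110)² - 433571)*(√(10 + 139 + 19321) - 259970) = (12100 - 433571)*(√19470 - 259970) = -421471*(-259970 + √19470) = 109569815870 - 421471*√19470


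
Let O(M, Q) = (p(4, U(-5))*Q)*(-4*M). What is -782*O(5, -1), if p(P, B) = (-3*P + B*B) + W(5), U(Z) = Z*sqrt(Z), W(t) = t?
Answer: 2064480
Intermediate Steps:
U(Z) = Z**(3/2)
p(P, B) = 5 + B**2 - 3*P (p(P, B) = (-3*P + B*B) + 5 = (-3*P + B**2) + 5 = (B**2 - 3*P) + 5 = 5 + B**2 - 3*P)
O(M, Q) = 528*M*Q (O(M, Q) = ((5 + ((-5)**(3/2))**2 - 3*4)*Q)*(-4*M) = ((5 + (-5*I*sqrt(5))**2 - 12)*Q)*(-4*M) = ((5 - 125 - 12)*Q)*(-4*M) = (-132*Q)*(-4*M) = 528*M*Q)
-782*O(5, -1) = -412896*5*(-1) = -782*(-2640) = 2064480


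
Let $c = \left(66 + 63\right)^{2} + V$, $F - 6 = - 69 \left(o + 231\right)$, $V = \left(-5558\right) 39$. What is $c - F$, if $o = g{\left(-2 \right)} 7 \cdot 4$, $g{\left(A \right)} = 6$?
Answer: $-172596$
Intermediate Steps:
$o = 168$ ($o = 6 \cdot 7 \cdot 4 = 42 \cdot 4 = 168$)
$V = -216762$
$F = -27525$ ($F = 6 - 69 \left(168 + 231\right) = 6 - 27531 = -27525$)
$c = -200121$ ($c = \left(66 + 63\right)^{2} - 216762 = 129^{2} - 216762 = 16641 - 216762 = -200121$)
$c - F = -200121 - -27525 = -200121 + 27525 = -172596$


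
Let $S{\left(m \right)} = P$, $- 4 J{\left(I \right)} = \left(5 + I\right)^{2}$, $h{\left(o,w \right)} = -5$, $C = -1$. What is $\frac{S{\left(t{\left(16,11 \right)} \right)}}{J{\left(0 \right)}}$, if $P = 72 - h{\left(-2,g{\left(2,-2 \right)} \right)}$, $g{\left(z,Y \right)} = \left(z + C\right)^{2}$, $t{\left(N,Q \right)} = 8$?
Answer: $- \frac{308}{25} \approx -12.32$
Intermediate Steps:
$g{\left(z,Y \right)} = \left(-1 + z\right)^{2}$ ($g{\left(z,Y \right)} = \left(z - 1\right)^{2} = \left(-1 + z\right)^{2}$)
$J{\left(I \right)} = - \frac{\left(5 + I\right)^{2}}{4}$
$P = 77$ ($P = 72 - -5 = 72 + 5 = 77$)
$S{\left(m \right)} = 77$
$\frac{S{\left(t{\left(16,11 \right)} \right)}}{J{\left(0 \right)}} = \frac{77}{\left(- \frac{1}{4}\right) \left(5 + 0\right)^{2}} = \frac{77}{\left(- \frac{1}{4}\right) 5^{2}} = \frac{77}{\left(- \frac{1}{4}\right) 25} = \frac{77}{- \frac{25}{4}} = 77 \left(- \frac{4}{25}\right) = - \frac{308}{25}$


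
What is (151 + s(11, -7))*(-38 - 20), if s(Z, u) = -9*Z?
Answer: -3016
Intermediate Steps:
(151 + s(11, -7))*(-38 - 20) = (151 - 9*11)*(-38 - 20) = (151 - 99)*(-58) = 52*(-58) = -3016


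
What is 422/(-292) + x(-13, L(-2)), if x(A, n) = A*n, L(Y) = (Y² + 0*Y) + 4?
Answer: -15395/146 ≈ -105.45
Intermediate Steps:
L(Y) = 4 + Y² (L(Y) = (Y² + 0) + 4 = Y² + 4 = 4 + Y²)
422/(-292) + x(-13, L(-2)) = 422/(-292) - 13*(4 + (-2)²) = -1/292*422 - 13*(4 + 4) = -211/146 - 13*8 = -211/146 - 104 = -15395/146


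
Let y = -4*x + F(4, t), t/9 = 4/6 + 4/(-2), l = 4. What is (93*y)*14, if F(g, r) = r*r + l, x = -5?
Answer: 218736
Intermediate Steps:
t = -12 (t = 9*(4/6 + 4/(-2)) = 9*(4*(⅙) + 4*(-½)) = 9*(⅔ - 2) = 9*(-4/3) = -12)
F(g, r) = 4 + r² (F(g, r) = r*r + 4 = r² + 4 = 4 + r²)
y = 168 (y = -4*(-5) + (4 + (-12)²) = 20 + (4 + 144) = 20 + 148 = 168)
(93*y)*14 = (93*168)*14 = 15624*14 = 218736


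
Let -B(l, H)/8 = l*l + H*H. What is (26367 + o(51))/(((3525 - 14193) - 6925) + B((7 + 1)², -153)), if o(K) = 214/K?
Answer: -1344931/12119283 ≈ -0.11097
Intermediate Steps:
B(l, H) = -8*H² - 8*l² (B(l, H) = -8*(l*l + H*H) = -8*(l² + H²) = -8*(H² + l²) = -8*H² - 8*l²)
(26367 + o(51))/(((3525 - 14193) - 6925) + B((7 + 1)², -153)) = (26367 + 214/51)/(((3525 - 14193) - 6925) + (-8*(-153)² - 8*(7 + 1)⁴)) = (26367 + 214*(1/51))/((-10668 - 6925) + (-8*23409 - 8*(8²)²)) = (26367 + 214/51)/(-17593 + (-187272 - 8*64²)) = 1344931/(51*(-17593 + (-187272 - 8*4096))) = 1344931/(51*(-17593 + (-187272 - 32768))) = 1344931/(51*(-17593 - 220040)) = (1344931/51)/(-237633) = (1344931/51)*(-1/237633) = -1344931/12119283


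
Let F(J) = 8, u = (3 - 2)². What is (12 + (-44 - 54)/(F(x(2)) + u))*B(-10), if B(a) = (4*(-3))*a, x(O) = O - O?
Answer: 400/3 ≈ 133.33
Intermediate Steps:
x(O) = 0
u = 1 (u = 1² = 1)
B(a) = -12*a
(12 + (-44 - 54)/(F(x(2)) + u))*B(-10) = (12 + (-44 - 54)/(8 + 1))*(-12*(-10)) = (12 - 98/9)*120 = (10/9)*120 = 400/3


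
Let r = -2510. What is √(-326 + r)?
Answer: 2*I*√709 ≈ 53.254*I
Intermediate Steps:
√(-326 + r) = √(-326 - 2510) = √(-2836) = 2*I*√709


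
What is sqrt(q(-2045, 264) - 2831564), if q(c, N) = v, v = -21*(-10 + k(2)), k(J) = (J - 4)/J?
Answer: 17*I*sqrt(9797) ≈ 1682.7*I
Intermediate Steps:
k(J) = (-4 + J)/J
v = 231 (v = -21*(-10 + (-4 + 2)/2) = -21*(-10 + (1/2)*(-2)) = -21*(-10 - 1) = -21*(-11) = 231)
q(c, N) = 231
sqrt(q(-2045, 264) - 2831564) = sqrt(231 - 2831564) = sqrt(-2831333) = 17*I*sqrt(9797)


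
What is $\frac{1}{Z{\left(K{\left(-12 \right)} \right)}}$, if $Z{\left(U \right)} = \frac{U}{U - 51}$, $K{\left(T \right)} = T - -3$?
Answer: $\frac{20}{3} \approx 6.6667$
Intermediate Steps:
$K{\left(T \right)} = 3 + T$ ($K{\left(T \right)} = T + 3 = 3 + T$)
$Z{\left(U \right)} = \frac{U}{-51 + U}$
$\frac{1}{Z{\left(K{\left(-12 \right)} \right)}} = \frac{1}{\left(3 - 12\right) \frac{1}{-51 + \left(3 - 12\right)}} = \frac{1}{\left(-9\right) \frac{1}{-51 - 9}} = \frac{1}{\left(-9\right) \frac{1}{-60}} = \frac{1}{\left(-9\right) \left(- \frac{1}{60}\right)} = \frac{1}{\frac{3}{20}} = \frac{20}{3}$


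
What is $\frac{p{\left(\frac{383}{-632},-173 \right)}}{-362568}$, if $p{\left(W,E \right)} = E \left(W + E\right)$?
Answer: $- \frac{6327129}{76380992} \approx -0.082836$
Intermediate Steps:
$p{\left(W,E \right)} = E \left(E + W\right)$
$\frac{p{\left(\frac{383}{-632},-173 \right)}}{-362568} = \frac{\left(-173\right) \left(-173 + \frac{383}{-632}\right)}{-362568} = - 173 \left(-173 + 383 \left(- \frac{1}{632}\right)\right) \left(- \frac{1}{362568}\right) = - 173 \left(-173 - \frac{383}{632}\right) \left(- \frac{1}{362568}\right) = \left(-173\right) \left(- \frac{109719}{632}\right) \left(- \frac{1}{362568}\right) = \frac{18981387}{632} \left(- \frac{1}{362568}\right) = - \frac{6327129}{76380992}$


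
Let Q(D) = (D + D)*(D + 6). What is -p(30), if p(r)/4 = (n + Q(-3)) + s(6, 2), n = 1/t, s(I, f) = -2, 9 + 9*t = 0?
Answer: 84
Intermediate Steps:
t = -1 (t = -1 + (⅑)*0 = -1 + 0 = -1)
n = -1 (n = 1/(-1) = -1)
Q(D) = 2*D*(6 + D) (Q(D) = (2*D)*(6 + D) = 2*D*(6 + D))
p(r) = -84 (p(r) = 4*((-1 + 2*(-3)*(6 - 3)) - 2) = 4*((-1 + 2*(-3)*3) - 2) = 4*((-1 - 18) - 2) = 4*(-19 - 2) = 4*(-21) = -84)
-p(30) = -1*(-84) = 84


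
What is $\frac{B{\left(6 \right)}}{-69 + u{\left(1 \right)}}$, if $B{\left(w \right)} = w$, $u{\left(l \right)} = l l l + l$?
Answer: $- \frac{6}{67} \approx -0.089552$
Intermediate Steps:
$u{\left(l \right)} = l + l^{3}$ ($u{\left(l \right)} = l l^{2} + l = l^{3} + l = l + l^{3}$)
$\frac{B{\left(6 \right)}}{-69 + u{\left(1 \right)}} = \frac{1}{-69 + \left(1 + 1^{3}\right)} 6 = \frac{1}{-69 + \left(1 + 1\right)} 6 = \frac{1}{-69 + 2} \cdot 6 = \frac{1}{-67} \cdot 6 = \left(- \frac{1}{67}\right) 6 = - \frac{6}{67}$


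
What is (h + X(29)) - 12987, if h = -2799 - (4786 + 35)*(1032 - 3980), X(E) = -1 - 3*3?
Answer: 14196512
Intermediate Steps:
X(E) = -10 (X(E) = -1 - 9 = -10)
h = 14209509 (h = -2799 - 4821*(-2948) = -2799 - 1*(-14212308) = -2799 + 14212308 = 14209509)
(h + X(29)) - 12987 = (14209509 - 10) - 12987 = 14209499 - 12987 = 14196512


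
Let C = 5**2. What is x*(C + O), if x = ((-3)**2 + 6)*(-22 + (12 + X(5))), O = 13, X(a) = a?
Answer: -2850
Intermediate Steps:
C = 25
x = -75 (x = ((-3)**2 + 6)*(-22 + (12 + 5)) = (9 + 6)*(-22 + 17) = 15*(-5) = -75)
x*(C + O) = -75*(25 + 13) = -75*38 = -2850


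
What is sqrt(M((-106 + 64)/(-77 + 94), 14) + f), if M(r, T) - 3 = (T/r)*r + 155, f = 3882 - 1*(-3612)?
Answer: sqrt(7666) ≈ 87.556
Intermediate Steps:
f = 7494 (f = 3882 + 3612 = 7494)
M(r, T) = 158 + T (M(r, T) = 3 + ((T/r)*r + 155) = 3 + (T + 155) = 3 + (155 + T) = 158 + T)
sqrt(M((-106 + 64)/(-77 + 94), 14) + f) = sqrt((158 + 14) + 7494) = sqrt(172 + 7494) = sqrt(7666)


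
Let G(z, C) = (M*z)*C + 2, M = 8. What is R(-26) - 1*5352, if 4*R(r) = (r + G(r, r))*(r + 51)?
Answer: 28298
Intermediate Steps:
G(z, C) = 2 + 8*C*z (G(z, C) = (8*z)*C + 2 = 8*C*z + 2 = 2 + 8*C*z)
R(r) = (51 + r)*(2 + r + 8*r**2)/4 (R(r) = ((r + (2 + 8*r*r))*(r + 51))/4 = ((r + (2 + 8*r**2))*(51 + r))/4 = ((2 + r + 8*r**2)*(51 + r))/4 = ((51 + r)*(2 + r + 8*r**2))/4 = (51 + r)*(2 + r + 8*r**2)/4)
R(-26) - 1*5352 = (51/2 + 2*(-26)**3 + (53/4)*(-26) + (409/4)*(-26)**2) - 1*5352 = (51/2 + 2*(-17576) - 689/2 + (409/4)*676) - 5352 = (51/2 - 35152 - 689/2 + 69121) - 5352 = 33650 - 5352 = 28298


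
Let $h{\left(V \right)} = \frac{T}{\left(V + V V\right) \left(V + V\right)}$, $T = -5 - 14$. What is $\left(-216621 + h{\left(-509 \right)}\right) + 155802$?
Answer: $- \frac{16009160096405}{263226296} \approx -60819.0$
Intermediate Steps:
$T = -19$
$h{\left(V \right)} = - \frac{19}{2 V \left(V + V^{2}\right)}$ ($h{\left(V \right)} = - \frac{19}{\left(V + V V\right) \left(V + V\right)} = - \frac{19}{\left(V + V^{2}\right) 2 V} = - \frac{19}{2 V \left(V + V^{2}\right)}$)
$\left(-216621 + h{\left(-509 \right)}\right) + 155802 = \left(-216621 - \frac{19}{2 \cdot 259081 \left(1 - 509\right)}\right) + 155802 = \left(-216621 - \frac{19}{518162 \left(-508\right)}\right) + 155802 = \left(-216621 - \frac{19}{518162} \left(- \frac{1}{508}\right)\right) + 155802 = \left(-216621 + \frac{19}{263226296}\right) + 155802 = - \frac{57020343465797}{263226296} + 155802 = - \frac{16009160096405}{263226296}$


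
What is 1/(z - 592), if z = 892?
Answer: 1/300 ≈ 0.0033333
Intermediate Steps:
1/(z - 592) = 1/(892 - 592) = 1/300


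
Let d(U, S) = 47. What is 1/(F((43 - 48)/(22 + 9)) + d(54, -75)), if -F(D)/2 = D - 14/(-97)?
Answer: 3007/141431 ≈ 0.021261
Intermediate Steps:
F(D) = -28/97 - 2*D (F(D) = -2*(D - 14/(-97)) = -2*(D - 14*(-1/97)) = -2*(D + 14/97) = -2*(14/97 + D) = -28/97 - 2*D)
1/(F((43 - 48)/(22 + 9)) + d(54, -75)) = 1/((-28/97 - 2*(43 - 48)/(22 + 9)) + 47) = 1/((-28/97 - (-10)/31) + 47) = 1/((-28/97 - 2*(-5/31)) + 47) = 1/((-28/97 + 10/31) + 47) = 1/(102/3007 + 47) = 1/(141431/3007) = 3007/141431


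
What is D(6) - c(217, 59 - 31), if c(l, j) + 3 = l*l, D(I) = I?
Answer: -47080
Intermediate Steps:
c(l, j) = -3 + l**2 (c(l, j) = -3 + l*l = -3 + l**2)
D(6) - c(217, 59 - 31) = 6 - (-3 + 217**2) = 6 - (-3 + 47089) = 6 - 1*47086 = 6 - 47086 = -47080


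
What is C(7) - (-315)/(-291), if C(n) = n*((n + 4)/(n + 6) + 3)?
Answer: 32585/1261 ≈ 25.841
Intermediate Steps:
C(n) = n*(3 + (4 + n)/(6 + n)) (C(n) = n*((4 + n)/(6 + n) + 3) = n*(3 + (4 + n)/(6 + n)))
C(7) - (-315)/(-291) = 2*7*(11 + 2*7)/(6 + 7) - (-315)/(-291) = 2*7*(11 + 14)/13 - (-315)*(-1)/291 = 2*7*(1/13)*25 - 1*105/97 = 350/13 - 105/97 = 32585/1261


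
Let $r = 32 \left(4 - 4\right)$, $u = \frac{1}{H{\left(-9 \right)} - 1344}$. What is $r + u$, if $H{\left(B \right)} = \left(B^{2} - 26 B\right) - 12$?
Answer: $- \frac{1}{1041} \approx -0.00096061$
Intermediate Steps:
$H{\left(B \right)} = -12 + B^{2} - 26 B$
$u = - \frac{1}{1041}$ ($u = \frac{1}{\left(-12 + \left(-9\right)^{2} - -234\right) - 1344} = \frac{1}{\left(-12 + 81 + 234\right) - 1344} = \frac{1}{303 - 1344} = \frac{1}{-1041} = - \frac{1}{1041} \approx -0.00096061$)
$r = 0$ ($r = 32 \cdot 0 = 0$)
$r + u = 0 - \frac{1}{1041} = - \frac{1}{1041}$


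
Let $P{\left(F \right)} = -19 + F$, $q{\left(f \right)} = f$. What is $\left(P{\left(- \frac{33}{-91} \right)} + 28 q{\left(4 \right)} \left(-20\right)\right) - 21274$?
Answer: $- \frac{2141470}{91} \approx -23533.0$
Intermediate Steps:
$\left(P{\left(- \frac{33}{-91} \right)} + 28 q{\left(4 \right)} \left(-20\right)\right) - 21274 = \left(\left(-19 - \frac{33}{-91}\right) + 28 \cdot 4 \left(-20\right)\right) - 21274 = \left(\left(-19 - - \frac{33}{91}\right) + 112 \left(-20\right)\right) - 21274 = \left(\left(-19 + \frac{33}{91}\right) - 2240\right) - 21274 = \left(- \frac{1696}{91} - 2240\right) - 21274 = - \frac{205536}{91} - 21274 = - \frac{2141470}{91}$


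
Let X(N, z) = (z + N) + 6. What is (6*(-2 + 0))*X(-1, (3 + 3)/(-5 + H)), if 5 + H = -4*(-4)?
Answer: -72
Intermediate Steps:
H = 11 (H = -5 - 4*(-4) = -5 + 16 = 11)
X(N, z) = 6 + N + z (X(N, z) = (N + z) + 6 = 6 + N + z)
(6*(-2 + 0))*X(-1, (3 + 3)/(-5 + H)) = (6*(-2 + 0))*(6 - 1 + (3 + 3)/(-5 + 11)) = (6*(-2))*(6 - 1 + 6/6) = -12*(6 - 1 + 6*(1/6)) = -12*(6 - 1 + 1) = -12*6 = -72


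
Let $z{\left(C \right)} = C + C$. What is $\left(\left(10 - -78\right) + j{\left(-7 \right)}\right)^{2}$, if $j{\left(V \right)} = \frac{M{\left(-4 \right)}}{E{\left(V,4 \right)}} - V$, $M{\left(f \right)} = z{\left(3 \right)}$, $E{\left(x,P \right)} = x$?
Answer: $\frac{434281}{49} \approx 8862.9$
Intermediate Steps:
$z{\left(C \right)} = 2 C$
$M{\left(f \right)} = 6$ ($M{\left(f \right)} = 2 \cdot 3 = 6$)
$j{\left(V \right)} = - V + \frac{6}{V}$ ($j{\left(V \right)} = \frac{6}{V} - V = - V + \frac{6}{V}$)
$\left(\left(10 - -78\right) + j{\left(-7 \right)}\right)^{2} = \left(\left(10 - -78\right) + \left(\left(-1\right) \left(-7\right) + \frac{6}{-7}\right)\right)^{2} = \left(\left(10 + 78\right) + \left(7 + 6 \left(- \frac{1}{7}\right)\right)\right)^{2} = \left(88 + \left(7 - \frac{6}{7}\right)\right)^{2} = \left(88 + \frac{43}{7}\right)^{2} = \left(\frac{659}{7}\right)^{2} = \frac{434281}{49}$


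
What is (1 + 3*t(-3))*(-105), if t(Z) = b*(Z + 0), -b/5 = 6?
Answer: -28455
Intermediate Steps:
b = -30 (b = -5*6 = -30)
t(Z) = -30*Z (t(Z) = -30*(Z + 0) = -30*Z)
(1 + 3*t(-3))*(-105) = (1 + 3*(-30*(-3)))*(-105) = (1 + 3*90)*(-105) = (1 + 270)*(-105) = 271*(-105) = -28455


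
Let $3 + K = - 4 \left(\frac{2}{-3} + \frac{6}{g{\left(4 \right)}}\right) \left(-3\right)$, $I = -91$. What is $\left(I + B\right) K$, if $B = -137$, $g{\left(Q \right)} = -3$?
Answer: $7980$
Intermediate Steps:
$K = -35$ ($K = -3 + - 4 \left(\frac{2}{-3} + \frac{6}{-3}\right) \left(-3\right) = -3 + - 4 \left(2 \left(- \frac{1}{3}\right) + 6 \left(- \frac{1}{3}\right)\right) \left(-3\right) = -3 + - 4 \left(- \frac{2}{3} - 2\right) \left(-3\right) = -3 + \left(-4\right) \left(- \frac{8}{3}\right) \left(-3\right) = -3 + \frac{32}{3} \left(-3\right) = -3 - 32 = -35$)
$\left(I + B\right) K = \left(-91 - 137\right) \left(-35\right) = \left(-228\right) \left(-35\right) = 7980$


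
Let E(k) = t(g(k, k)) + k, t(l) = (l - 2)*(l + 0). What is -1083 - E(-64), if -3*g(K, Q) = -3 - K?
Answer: -13258/9 ≈ -1473.1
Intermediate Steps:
g(K, Q) = 1 + K/3 (g(K, Q) = -(-3 - K)/3 = 1 + K/3)
t(l) = l*(-2 + l) (t(l) = (-2 + l)*l = l*(-2 + l))
E(k) = k + (1 + k/3)*(-1 + k/3) (E(k) = (1 + k/3)*(-2 + (1 + k/3)) + k = (1 + k/3)*(-1 + k/3) + k = k + (1 + k/3)*(-1 + k/3))
-1083 - E(-64) = -1083 - (-1 - 64 + (⅑)*(-64)²) = -1083 - (-1 - 64 + (⅑)*4096) = -1083 - (-1 - 64 + 4096/9) = -1083 - 1*3511/9 = -1083 - 3511/9 = -13258/9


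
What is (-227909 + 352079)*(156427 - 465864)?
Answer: -38422792290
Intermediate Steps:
(-227909 + 352079)*(156427 - 465864) = 124170*(-309437) = -38422792290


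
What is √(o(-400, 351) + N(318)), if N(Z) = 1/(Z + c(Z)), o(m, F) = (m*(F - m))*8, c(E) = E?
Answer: I*√243021196641/318 ≈ 1550.2*I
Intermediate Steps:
o(m, F) = 8*m*(F - m)
N(Z) = 1/(2*Z) (N(Z) = 1/(Z + Z) = 1/(2*Z))
√(o(-400, 351) + N(318)) = √(8*(-400)*(351 - 1*(-400)) + (½)/318) = √(8*(-400)*(351 + 400) + (½)*(1/318)) = √(8*(-400)*751 + 1/636) = √(-2403200 + 1/636) = √(-1528435199/636) = I*√243021196641/318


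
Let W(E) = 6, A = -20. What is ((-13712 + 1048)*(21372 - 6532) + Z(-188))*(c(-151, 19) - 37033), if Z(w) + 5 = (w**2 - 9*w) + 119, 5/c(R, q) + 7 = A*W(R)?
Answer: 883714584565560/127 ≈ 6.9584e+12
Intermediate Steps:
c(R, q) = -5/127 (c(R, q) = 5/(-7 - 20*6) = 5/(-7 - 120) = 5/(-127) = 5*(-1/127) = -5/127)
Z(w) = 114 + w**2 - 9*w (Z(w) = -5 + ((w**2 - 9*w) + 119) = -5 + (119 + w**2 - 9*w) = 114 + w**2 - 9*w)
((-13712 + 1048)*(21372 - 6532) + Z(-188))*(c(-151, 19) - 37033) = ((-13712 + 1048)*(21372 - 6532) + (114 + (-188)**2 - 9*(-188)))*(-5/127 - 37033) = (-12664*14840 + (114 + 35344 + 1692))*(-4703196/127) = (-187933760 + 37150)*(-4703196/127) = -187896610*(-4703196/127) = 883714584565560/127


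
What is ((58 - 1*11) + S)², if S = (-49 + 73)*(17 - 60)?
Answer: 970225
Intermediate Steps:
S = -1032 (S = 24*(-43) = -1032)
((58 - 1*11) + S)² = ((58 - 1*11) - 1032)² = ((58 - 11) - 1032)² = (47 - 1032)² = (-985)² = 970225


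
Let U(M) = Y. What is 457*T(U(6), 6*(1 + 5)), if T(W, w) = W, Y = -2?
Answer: -914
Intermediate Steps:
U(M) = -2
457*T(U(6), 6*(1 + 5)) = 457*(-2) = -914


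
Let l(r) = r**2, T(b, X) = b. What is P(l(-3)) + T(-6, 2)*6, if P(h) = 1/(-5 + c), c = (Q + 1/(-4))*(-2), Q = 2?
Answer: -614/17 ≈ -36.118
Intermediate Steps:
c = -7/2 (c = (2 + 1/(-4))*(-2) = (2 - 1/4)*(-2) = (7/4)*(-2) = -7/2 ≈ -3.5000)
P(h) = -2/17 (P(h) = 1/(-5 - 7/2) = 1/(-17/2) = -2/17)
P(l(-3)) + T(-6, 2)*6 = -2/17 - 6*6 = -2/17 - 36 = -614/17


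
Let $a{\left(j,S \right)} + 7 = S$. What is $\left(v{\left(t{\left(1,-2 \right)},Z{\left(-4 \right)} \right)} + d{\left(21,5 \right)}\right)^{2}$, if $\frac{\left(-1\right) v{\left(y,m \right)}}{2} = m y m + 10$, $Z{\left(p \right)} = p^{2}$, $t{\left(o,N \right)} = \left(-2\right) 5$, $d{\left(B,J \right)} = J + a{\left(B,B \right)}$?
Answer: $26204161$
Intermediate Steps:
$a{\left(j,S \right)} = -7 + S$
$d{\left(B,J \right)} = -7 + B + J$ ($d{\left(B,J \right)} = J + \left(-7 + B\right) = -7 + B + J$)
$t{\left(o,N \right)} = -10$
$v{\left(y,m \right)} = -20 - 2 y m^{2}$ ($v{\left(y,m \right)} = - 2 \left(m y m + 10\right) = - 2 \left(y m^{2} + 10\right) = - 2 \left(10 + y m^{2}\right) = -20 - 2 y m^{2}$)
$\left(v{\left(t{\left(1,-2 \right)},Z{\left(-4 \right)} \right)} + d{\left(21,5 \right)}\right)^{2} = \left(\left(-20 - - 20 \left(\left(-4\right)^{2}\right)^{2}\right) + \left(-7 + 21 + 5\right)\right)^{2} = \left(\left(-20 - - 20 \cdot 16^{2}\right) + 19\right)^{2} = \left(\left(-20 - \left(-20\right) 256\right) + 19\right)^{2} = \left(\left(-20 + 5120\right) + 19\right)^{2} = \left(5100 + 19\right)^{2} = 5119^{2} = 26204161$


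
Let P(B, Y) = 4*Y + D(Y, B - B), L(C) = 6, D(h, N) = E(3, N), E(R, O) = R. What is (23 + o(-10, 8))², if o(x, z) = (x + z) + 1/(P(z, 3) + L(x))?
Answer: 195364/441 ≈ 443.00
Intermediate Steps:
D(h, N) = 3
P(B, Y) = 3 + 4*Y (P(B, Y) = 4*Y + 3 = 3 + 4*Y)
o(x, z) = 1/21 + x + z (o(x, z) = (x + z) + 1/((3 + 4*3) + 6) = (x + z) + 1/((3 + 12) + 6) = (x + z) + 1/(15 + 6) = (x + z) + 1/21 = 1/21 + x + z)
(23 + o(-10, 8))² = (23 + (1/21 - 10 + 8))² = (23 - 41/21)² = (442/21)² = 195364/441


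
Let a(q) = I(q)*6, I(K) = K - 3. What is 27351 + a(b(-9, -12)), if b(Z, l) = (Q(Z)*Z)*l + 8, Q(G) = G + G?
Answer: 15717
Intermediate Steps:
I(K) = -3 + K
Q(G) = 2*G
b(Z, l) = 8 + 2*l*Z² (b(Z, l) = ((2*Z)*Z)*l + 8 = (2*Z²)*l + 8 = 2*l*Z² + 8 = 8 + 2*l*Z²)
a(q) = -18 + 6*q (a(q) = (-3 + q)*6 = -18 + 6*q)
27351 + a(b(-9, -12)) = 27351 + (-18 + 6*(8 + 2*(-12)*(-9)²)) = 27351 + (-18 + 6*(8 + 2*(-12)*81)) = 27351 + (-18 + 6*(8 - 1944)) = 27351 + (-18 + 6*(-1936)) = 27351 + (-18 - 11616) = 27351 - 11634 = 15717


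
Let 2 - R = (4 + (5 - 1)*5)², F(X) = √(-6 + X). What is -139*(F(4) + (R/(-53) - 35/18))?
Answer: -1178303/954 - 139*I*√2 ≈ -1235.1 - 196.58*I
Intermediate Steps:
R = -574 (R = 2 - (4 + (5 - 1)*5)² = 2 - (4 + 4*5)² = 2 - (4 + 20)² = 2 - 1*24² = 2 - 1*576 = 2 - 576 = -574)
-139*(F(4) + (R/(-53) - 35/18)) = -139*(√(-6 + 4) + (-574/(-53) - 35/18)) = -139*(√(-2) + (-574*(-1/53) - 35*1/18)) = -139*(I*√2 + (574/53 - 35/18)) = -139*(I*√2 + 8477/954) = -139*(8477/954 + I*√2) = -1178303/954 - 139*I*√2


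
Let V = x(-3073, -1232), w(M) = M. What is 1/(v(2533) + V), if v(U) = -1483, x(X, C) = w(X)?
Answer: -1/4556 ≈ -0.00021949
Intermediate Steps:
x(X, C) = X
V = -3073
1/(v(2533) + V) = 1/(-1483 - 3073) = 1/(-4556) = -1/4556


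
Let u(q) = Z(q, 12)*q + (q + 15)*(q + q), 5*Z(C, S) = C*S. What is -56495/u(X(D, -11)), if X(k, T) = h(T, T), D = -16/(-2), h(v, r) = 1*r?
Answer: -282475/1012 ≈ -279.13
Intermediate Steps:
h(v, r) = r
D = 8 (D = -16*(-1/2) = 8)
X(k, T) = T
Z(C, S) = C*S/5 (Z(C, S) = (C*S)/5 = C*S/5)
u(q) = 12*q**2/5 + 2*q*(15 + q) (u(q) = ((1/5)*q*12)*q + (q + 15)*(q + q) = (12*q/5)*q + (15 + q)*(2*q) = 12*q**2/5 + 2*q*(15 + q))
-56495/u(X(D, -11)) = -56495*(-5/(22*(75 + 11*(-11)))) = -56495*(-5/(22*(75 - 121))) = -56495/((2/5)*(-11)*(-46)) = -56495/1012/5 = -56495*5/1012 = -282475/1012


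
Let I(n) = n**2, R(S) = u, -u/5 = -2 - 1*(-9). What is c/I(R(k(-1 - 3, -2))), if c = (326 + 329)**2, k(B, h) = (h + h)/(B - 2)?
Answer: 17161/49 ≈ 350.22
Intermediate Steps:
k(B, h) = 2*h/(-2 + B) (k(B, h) = (2*h)/(-2 + B) = 2*h/(-2 + B))
c = 429025 (c = 655**2 = 429025)
u = -35 (u = -5*(-2 - 1*(-9)) = -5*(-2 + 9) = -5*7 = -35)
R(S) = -35
c/I(R(k(-1 - 3, -2))) = 429025/((-35)**2) = 429025/1225 = 429025*(1/1225) = 17161/49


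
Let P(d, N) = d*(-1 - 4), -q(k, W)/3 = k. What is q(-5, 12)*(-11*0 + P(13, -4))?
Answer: -975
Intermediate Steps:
q(k, W) = -3*k
P(d, N) = -5*d (P(d, N) = d*(-5) = -5*d)
q(-5, 12)*(-11*0 + P(13, -4)) = (-3*(-5))*(-11*0 - 5*13) = 15*(0 - 65) = 15*(-65) = -975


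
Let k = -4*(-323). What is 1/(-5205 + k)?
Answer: -1/3913 ≈ -0.00025556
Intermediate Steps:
k = 1292
1/(-5205 + k) = 1/(-5205 + 1292) = 1/(-3913) = -1/3913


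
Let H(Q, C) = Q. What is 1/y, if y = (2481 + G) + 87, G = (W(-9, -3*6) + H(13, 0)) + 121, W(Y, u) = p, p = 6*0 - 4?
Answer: 1/2698 ≈ 0.00037064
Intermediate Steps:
p = -4 (p = 0 - 4 = -4)
W(Y, u) = -4
G = 130 (G = (-4 + 13) + 121 = 9 + 121 = 130)
y = 2698 (y = (2481 + 130) + 87 = 2611 + 87 = 2698)
1/y = 1/2698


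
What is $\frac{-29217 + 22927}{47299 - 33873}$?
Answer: $- \frac{3145}{6713} \approx -0.46849$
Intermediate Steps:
$\frac{-29217 + 22927}{47299 - 33873} = - \frac{6290}{13426} = \left(-6290\right) \frac{1}{13426} = - \frac{3145}{6713}$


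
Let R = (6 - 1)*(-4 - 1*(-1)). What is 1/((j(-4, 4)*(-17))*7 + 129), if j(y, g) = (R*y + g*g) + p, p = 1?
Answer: -1/9034 ≈ -0.00011069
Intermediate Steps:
R = -15 (R = 5*(-4 + 1) = 5*(-3) = -15)
j(y, g) = 1 + g**2 - 15*y (j(y, g) = (-15*y + g*g) + 1 = (-15*y + g**2) + 1 = (g**2 - 15*y) + 1 = 1 + g**2 - 15*y)
1/((j(-4, 4)*(-17))*7 + 129) = 1/(((1 + 4**2 - 15*(-4))*(-17))*7 + 129) = 1/(((1 + 16 + 60)*(-17))*7 + 129) = 1/((77*(-17))*7 + 129) = 1/(-1309*7 + 129) = 1/(-9163 + 129) = 1/(-9034) = -1/9034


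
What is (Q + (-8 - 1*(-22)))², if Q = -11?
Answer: 9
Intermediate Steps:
(Q + (-8 - 1*(-22)))² = (-11 + (-8 - 1*(-22)))² = (-11 + (-8 + 22))² = (-11 + 14)² = 3² = 9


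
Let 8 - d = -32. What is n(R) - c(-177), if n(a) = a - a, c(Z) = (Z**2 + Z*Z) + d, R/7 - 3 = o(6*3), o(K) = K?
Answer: -62698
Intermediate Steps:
d = 40 (d = 8 - 1*(-32) = 8 + 32 = 40)
R = 147 (R = 21 + 7*(6*3) = 21 + 7*18 = 21 + 126 = 147)
c(Z) = 40 + 2*Z**2 (c(Z) = (Z**2 + Z*Z) + 40 = (Z**2 + Z**2) + 40 = 2*Z**2 + 40 = 40 + 2*Z**2)
n(a) = 0
n(R) - c(-177) = 0 - (40 + 2*(-177)**2) = 0 - (40 + 2*31329) = 0 - (40 + 62658) = 0 - 1*62698 = 0 - 62698 = -62698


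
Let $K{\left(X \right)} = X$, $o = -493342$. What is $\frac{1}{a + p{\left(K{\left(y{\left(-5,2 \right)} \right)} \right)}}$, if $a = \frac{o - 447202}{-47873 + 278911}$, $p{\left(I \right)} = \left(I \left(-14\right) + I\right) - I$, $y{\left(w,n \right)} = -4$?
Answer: $\frac{115519}{5998792} \approx 0.019257$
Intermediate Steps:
$p{\left(I \right)} = - 14 I$ ($p{\left(I \right)} = \left(- 14 I + I\right) - I = - 13 I - I = - 14 I$)
$a = - \frac{470272}{115519}$ ($a = \frac{-493342 - 447202}{-47873 + 278911} = - \frac{940544}{231038} = \left(-940544\right) \frac{1}{231038} = - \frac{470272}{115519} \approx -4.0709$)
$\frac{1}{a + p{\left(K{\left(y{\left(-5,2 \right)} \right)} \right)}} = \frac{1}{- \frac{470272}{115519} - -56} = \frac{1}{- \frac{470272}{115519} + 56} = \frac{1}{\frac{5998792}{115519}} = \frac{115519}{5998792}$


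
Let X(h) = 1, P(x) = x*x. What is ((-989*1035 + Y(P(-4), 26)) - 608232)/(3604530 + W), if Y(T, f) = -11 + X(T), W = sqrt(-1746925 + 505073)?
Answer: -2941038756105/6496318881376 + 1631857*I*sqrt(310463)/6496318881376 ≈ -0.45272 + 0.00013996*I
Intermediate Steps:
P(x) = x**2
W = 2*I*sqrt(310463) (W = sqrt(-1241852) = 2*I*sqrt(310463) ≈ 1114.4*I)
Y(T, f) = -10 (Y(T, f) = -11 + 1 = -10)
((-989*1035 + Y(P(-4), 26)) - 608232)/(3604530 + W) = ((-989*1035 - 10) - 608232)/(3604530 + 2*I*sqrt(310463)) = ((-1023615 - 10) - 608232)/(3604530 + 2*I*sqrt(310463)) = (-1023625 - 608232)/(3604530 + 2*I*sqrt(310463)) = -1631857/(3604530 + 2*I*sqrt(310463))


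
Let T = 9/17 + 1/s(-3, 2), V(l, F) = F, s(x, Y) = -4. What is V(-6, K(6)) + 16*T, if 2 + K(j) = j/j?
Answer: 59/17 ≈ 3.4706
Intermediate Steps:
K(j) = -1 (K(j) = -2 + j/j = -2 + 1 = -1)
T = 19/68 (T = 9/17 + 1/(-4) = 9*(1/17) + 1*(-¼) = 9/17 - ¼ = 19/68 ≈ 0.27941)
V(-6, K(6)) + 16*T = -1 + 16*(19/68) = -1 + 76/17 = 59/17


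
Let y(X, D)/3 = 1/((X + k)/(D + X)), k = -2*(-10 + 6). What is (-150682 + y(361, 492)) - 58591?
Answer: -25739726/123 ≈ -2.0927e+5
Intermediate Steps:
k = 8 (k = -2*(-4) = 8)
y(X, D) = 3*(D + X)/(8 + X) (y(X, D) = 3/(((X + 8)/(D + X))) = 3/(((8 + X)/(D + X))) = 3*((D + X)/(8 + X)) = 3*(D + X)/(8 + X))
(-150682 + y(361, 492)) - 58591 = (-150682 + 3*(492 + 361)/(8 + 361)) - 58591 = (-150682 + 3*853/369) - 58591 = (-150682 + 3*(1/369)*853) - 58591 = (-150682 + 853/123) - 58591 = -18533033/123 - 58591 = -25739726/123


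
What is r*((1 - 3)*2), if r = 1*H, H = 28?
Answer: -112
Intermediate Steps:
r = 28 (r = 1*28 = 28)
r*((1 - 3)*2) = 28*((1 - 3)*2) = 28*(-2*2) = 28*(-4) = -112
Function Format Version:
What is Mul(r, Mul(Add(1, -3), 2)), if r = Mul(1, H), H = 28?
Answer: -112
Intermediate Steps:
r = 28 (r = Mul(1, 28) = 28)
Mul(r, Mul(Add(1, -3), 2)) = Mul(28, Mul(Add(1, -3), 2)) = Mul(28, Mul(-2, 2)) = Mul(28, -4) = -112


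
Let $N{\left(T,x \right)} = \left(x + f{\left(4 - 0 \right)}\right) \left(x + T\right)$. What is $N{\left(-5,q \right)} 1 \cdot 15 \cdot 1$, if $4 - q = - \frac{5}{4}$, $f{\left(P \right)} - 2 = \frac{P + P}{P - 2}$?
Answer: $\frac{675}{16} \approx 42.188$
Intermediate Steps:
$f{\left(P \right)} = 2 + \frac{2 P}{-2 + P}$ ($f{\left(P \right)} = 2 + \frac{P + P}{P - 2} = 2 + \frac{2 P}{-2 + P}$)
$q = \frac{21}{4}$ ($q = 4 - - \frac{5}{4} = 4 + \frac{5}{4} = \frac{21}{4} \approx 5.25$)
$N{\left(T,x \right)} = \left(6 + x\right) \left(T + x\right)$ ($N{\left(T,x \right)} = \left(x + \frac{4 \left(-1 + \left(4 - 0\right)\right)}{-2 + \left(4 - 0\right)}\right) \left(x + T\right) = \left(x + \frac{4 \left(-1 + \left(4 + 0\right)\right)}{-2 + \left(4 + 0\right)}\right) \left(T + x\right) = \left(x + \frac{4 \left(-1 + 4\right)}{-2 + 4}\right) \left(T + x\right) = \left(x + 4 \cdot \frac{1}{2} \cdot 3\right) \left(T + x\right) = \left(x + 6\right) \left(T + x\right) = \left(6 + x\right) \left(T + x\right)$)
$N{\left(-5,q \right)} 1 \cdot 15 \cdot 1 = \left(\left(\frac{21}{4}\right)^{2} + 6 \left(-5\right) + 6 \cdot \frac{21}{4} - \frac{105}{4}\right) 1 \cdot 15 \cdot 1 = \left(\frac{441}{16} - 30 + \frac{63}{2} - \frac{105}{4}\right) 1 \cdot 15 \cdot 1 = \frac{45}{16} \cdot 1 \cdot 15 \cdot 1 = \frac{45}{16} \cdot 15 \cdot 1 = \frac{675}{16} \cdot 1 = \frac{675}{16}$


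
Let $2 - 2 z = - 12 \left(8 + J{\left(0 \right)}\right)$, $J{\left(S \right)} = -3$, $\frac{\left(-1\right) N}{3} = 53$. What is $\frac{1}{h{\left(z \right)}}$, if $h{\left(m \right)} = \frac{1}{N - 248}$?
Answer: $-407$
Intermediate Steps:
$N = -159$ ($N = \left(-3\right) 53 = -159$)
$z = 31$ ($z = 1 - \frac{\left(-12\right) \left(8 - 3\right)}{2} = 1 - \frac{\left(-12\right) 5}{2} = 1 - -30 = 1 + 30 = 31$)
$h{\left(m \right)} = - \frac{1}{407}$ ($h{\left(m \right)} = \frac{1}{-159 - 248} = \frac{1}{-407} = - \frac{1}{407}$)
$\frac{1}{h{\left(z \right)}} = \frac{1}{- \frac{1}{407}} = -407$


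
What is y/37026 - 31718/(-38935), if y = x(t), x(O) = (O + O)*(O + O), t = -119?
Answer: 99406612/42400215 ≈ 2.3445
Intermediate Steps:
x(O) = 4*O**2 (x(O) = (2*O)*(2*O) = 4*O**2)
y = 56644 (y = 4*(-119)**2 = 4*14161 = 56644)
y/37026 - 31718/(-38935) = 56644/37026 - 31718/(-38935) = 56644*(1/37026) - 31718*(-1/38935) = 1666/1089 + 31718/38935 = 99406612/42400215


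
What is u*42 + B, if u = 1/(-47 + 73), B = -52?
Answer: -655/13 ≈ -50.385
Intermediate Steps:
u = 1/26 ≈ 0.038462
u*42 + B = (1/26)*42 - 52 = 21/13 - 52 = -655/13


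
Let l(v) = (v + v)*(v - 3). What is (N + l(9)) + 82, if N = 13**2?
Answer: 359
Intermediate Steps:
l(v) = 2*v*(-3 + v) (l(v) = (2*v)*(-3 + v) = 2*v*(-3 + v))
N = 169
(N + l(9)) + 82 = (169 + 2*9*(-3 + 9)) + 82 = (169 + 2*9*6) + 82 = (169 + 108) + 82 = 277 + 82 = 359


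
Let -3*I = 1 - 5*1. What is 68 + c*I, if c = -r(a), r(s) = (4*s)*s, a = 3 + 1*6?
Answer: -364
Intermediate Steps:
a = 9 (a = 3 + 6 = 9)
r(s) = 4*s**2
I = 4/3 (I = -(1 - 5*1)/3 = -(1 - 5)/3 = -1/3*(-4) = 4/3 ≈ 1.3333)
c = -324 (c = -4*9**2 = -4*81 = -1*324 = -324)
68 + c*I = 68 - 324*4/3 = 68 - 432 = -364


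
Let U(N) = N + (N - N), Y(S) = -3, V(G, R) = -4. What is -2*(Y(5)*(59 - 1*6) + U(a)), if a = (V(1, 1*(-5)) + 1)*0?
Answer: 318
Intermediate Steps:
a = 0 (a = (-4 + 1)*0 = -3*0 = 0)
U(N) = N (U(N) = N + 0 = N)
-2*(Y(5)*(59 - 1*6) + U(a)) = -2*(-3*(59 - 1*6) + 0) = -2*(-3*(59 - 6) + 0) = -2*(-3*53 + 0) = -2*(-159 + 0) = -2*(-159) = 318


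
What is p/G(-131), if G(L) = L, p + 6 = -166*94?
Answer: 15610/131 ≈ 119.16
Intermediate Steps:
p = -15610 (p = -6 - 166*94 = -6 - 15604 = -15610)
p/G(-131) = -15610/(-131) = -15610*(-1/131) = 15610/131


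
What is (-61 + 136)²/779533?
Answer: 5625/779533 ≈ 0.0072159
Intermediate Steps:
(-61 + 136)²/779533 = 75²*(1/779533) = 5625*(1/779533) = 5625/779533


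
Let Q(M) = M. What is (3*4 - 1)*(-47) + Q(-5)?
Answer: -522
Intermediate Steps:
(3*4 - 1)*(-47) + Q(-5) = (3*4 - 1)*(-47) - 5 = (12 - 1)*(-47) - 5 = 11*(-47) - 5 = -517 - 5 = -522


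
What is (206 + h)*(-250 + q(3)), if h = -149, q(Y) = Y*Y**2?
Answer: -12711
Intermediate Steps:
q(Y) = Y**3
(206 + h)*(-250 + q(3)) = (206 - 149)*(-250 + 3**3) = 57*(-250 + 27) = 57*(-223) = -12711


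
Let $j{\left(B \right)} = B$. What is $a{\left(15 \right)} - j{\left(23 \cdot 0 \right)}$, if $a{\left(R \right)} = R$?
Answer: $15$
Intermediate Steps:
$a{\left(15 \right)} - j{\left(23 \cdot 0 \right)} = 15 - 23 \cdot 0 = 15 - 0 = 15 + 0 = 15$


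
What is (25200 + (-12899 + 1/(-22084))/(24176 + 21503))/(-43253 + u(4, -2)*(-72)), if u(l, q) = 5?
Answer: -25420846045683/43995705645068 ≈ -0.57780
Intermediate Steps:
(25200 + (-12899 + 1/(-22084))/(24176 + 21503))/(-43253 + u(4, -2)*(-72)) = (25200 + (-12899 + 1/(-22084))/(24176 + 21503))/(-43253 + 5*(-72)) = (25200 + (-12899 - 1/22084)/45679)/(-43253 - 360) = (25200 - 284861517/22084*1/45679)/(-43613) = (25200 - 284861517/1008775036)*(-1/43613) = (25420846045683/1008775036)*(-1/43613) = -25420846045683/43995705645068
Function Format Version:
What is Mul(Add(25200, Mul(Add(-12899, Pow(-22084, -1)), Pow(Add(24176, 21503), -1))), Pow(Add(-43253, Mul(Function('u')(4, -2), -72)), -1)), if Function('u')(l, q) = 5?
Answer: Rational(-25420846045683, 43995705645068) ≈ -0.57780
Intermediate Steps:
Mul(Add(25200, Mul(Add(-12899, Pow(-22084, -1)), Pow(Add(24176, 21503), -1))), Pow(Add(-43253, Mul(Function('u')(4, -2), -72)), -1)) = Mul(Add(25200, Mul(Add(-12899, Pow(-22084, -1)), Pow(Add(24176, 21503), -1))), Pow(Add(-43253, Mul(5, -72)), -1)) = Mul(Add(25200, Mul(Add(-12899, Rational(-1, 22084)), Pow(45679, -1))), Pow(Add(-43253, -360), -1)) = Mul(Add(25200, Mul(Rational(-284861517, 22084), Rational(1, 45679))), Pow(-43613, -1)) = Mul(Add(25200, Rational(-284861517, 1008775036)), Rational(-1, 43613)) = Mul(Rational(25420846045683, 1008775036), Rational(-1, 43613)) = Rational(-25420846045683, 43995705645068)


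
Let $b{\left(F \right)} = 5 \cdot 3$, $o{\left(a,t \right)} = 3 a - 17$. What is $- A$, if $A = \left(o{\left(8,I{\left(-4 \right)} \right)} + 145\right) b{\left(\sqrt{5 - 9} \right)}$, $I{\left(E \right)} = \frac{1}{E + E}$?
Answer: $-2280$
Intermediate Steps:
$I{\left(E \right)} = \frac{1}{2 E}$
$o{\left(a,t \right)} = -17 + 3 a$
$b{\left(F \right)} = 15$
$A = 2280$ ($A = \left(\left(-17 + 3 \cdot 8\right) + 145\right) 15 = \left(\left(-17 + 24\right) + 145\right) 15 = \left(7 + 145\right) 15 = 152 \cdot 15 = 2280$)
$- A = \left(-1\right) 2280 = -2280$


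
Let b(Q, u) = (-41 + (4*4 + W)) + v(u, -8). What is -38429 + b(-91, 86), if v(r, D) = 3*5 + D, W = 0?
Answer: -38447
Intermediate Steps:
v(r, D) = 15 + D
b(Q, u) = -18 (b(Q, u) = (-41 + (4*4 + 0)) + (15 - 8) = (-41 + (16 + 0)) + 7 = (-41 + 16) + 7 = -25 + 7 = -18)
-38429 + b(-91, 86) = -38429 - 18 = -38447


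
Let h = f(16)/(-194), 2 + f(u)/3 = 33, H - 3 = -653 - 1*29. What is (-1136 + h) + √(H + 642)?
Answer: -220477/194 + I*√37 ≈ -1136.5 + 6.0828*I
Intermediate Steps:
H = -679 (H = 3 + (-653 - 1*29) = 3 + (-653 - 29) = 3 - 682 = -679)
f(u) = 93 (f(u) = -6 + 3*33 = -6 + 99 = 93)
h = -93/194 (h = 93/(-194) = 93*(-1/194) = -93/194 ≈ -0.47938)
(-1136 + h) + √(H + 642) = (-1136 - 93/194) + √(-679 + 642) = -220477/194 + √(-37) = -220477/194 + I*√37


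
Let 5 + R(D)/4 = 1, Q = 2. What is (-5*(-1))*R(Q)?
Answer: -80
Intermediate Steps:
R(D) = -16 (R(D) = -20 + 4*1 = -20 + 4 = -16)
(-5*(-1))*R(Q) = -5*(-1)*(-16) = 5*(-16) = -80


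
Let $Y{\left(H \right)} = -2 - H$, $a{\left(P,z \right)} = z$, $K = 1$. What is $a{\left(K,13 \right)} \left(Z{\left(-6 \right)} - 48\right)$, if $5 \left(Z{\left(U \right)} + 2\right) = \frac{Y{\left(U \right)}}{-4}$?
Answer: $- \frac{3263}{5} \approx -652.6$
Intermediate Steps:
$Z{\left(U \right)} = - \frac{19}{10} + \frac{U}{20}$ ($Z{\left(U \right)} = -2 + \frac{\left(-2 - U\right) \frac{1}{-4}}{5} = -2 + \frac{\left(-2 - U\right) \left(- \frac{1}{4}\right)}{5} = -2 + \frac{\frac{1}{2} + \frac{U}{4}}{5} = -2 + \left(\frac{1}{10} + \frac{U}{20}\right) = - \frac{19}{10} + \frac{U}{20}$)
$a{\left(K,13 \right)} \left(Z{\left(-6 \right)} - 48\right) = 13 \left(\left(- \frac{19}{10} + \frac{1}{20} \left(-6\right)\right) - 48\right) = 13 \left(\left(- \frac{19}{10} - \frac{3}{10}\right) - 48\right) = 13 \left(- \frac{11}{5} - 48\right) = 13 \left(- \frac{251}{5}\right) = - \frac{3263}{5}$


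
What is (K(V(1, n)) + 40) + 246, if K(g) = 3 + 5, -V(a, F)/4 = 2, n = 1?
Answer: 294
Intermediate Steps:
V(a, F) = -8 (V(a, F) = -4*2 = -8)
K(g) = 8
(K(V(1, n)) + 40) + 246 = (8 + 40) + 246 = 48 + 246 = 294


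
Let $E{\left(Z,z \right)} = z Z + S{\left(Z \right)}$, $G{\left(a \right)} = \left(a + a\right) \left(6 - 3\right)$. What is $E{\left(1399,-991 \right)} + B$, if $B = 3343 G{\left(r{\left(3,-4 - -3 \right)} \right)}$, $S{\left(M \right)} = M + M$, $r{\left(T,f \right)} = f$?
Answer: $-1403669$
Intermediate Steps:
$S{\left(M \right)} = 2 M$
$G{\left(a \right)} = 6 a$ ($G{\left(a \right)} = 2 a 3 = 6 a$)
$E{\left(Z,z \right)} = 2 Z + Z z$ ($E{\left(Z,z \right)} = z Z + 2 Z = Z z + 2 Z = 2 Z + Z z$)
$B = -20058$ ($B = 3343 \cdot 6 \left(-4 - -3\right) = 3343 \cdot 6 \left(-4 + 3\right) = 3343 \cdot 6 \left(-1\right) = 3343 \left(-6\right) = -20058$)
$E{\left(1399,-991 \right)} + B = 1399 \left(2 - 991\right) - 20058 = 1399 \left(-989\right) - 20058 = -1383611 - 20058 = -1403669$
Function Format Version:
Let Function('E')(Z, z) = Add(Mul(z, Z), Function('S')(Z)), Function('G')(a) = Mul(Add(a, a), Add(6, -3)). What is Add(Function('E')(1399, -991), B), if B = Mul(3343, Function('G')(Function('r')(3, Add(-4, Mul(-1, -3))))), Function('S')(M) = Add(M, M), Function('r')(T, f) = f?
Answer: -1403669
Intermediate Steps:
Function('S')(M) = Mul(2, M)
Function('G')(a) = Mul(6, a) (Function('G')(a) = Mul(Mul(2, a), 3) = Mul(6, a))
Function('E')(Z, z) = Add(Mul(2, Z), Mul(Z, z)) (Function('E')(Z, z) = Add(Mul(z, Z), Mul(2, Z)) = Add(Mul(Z, z), Mul(2, Z)) = Add(Mul(2, Z), Mul(Z, z)))
B = -20058 (B = Mul(3343, Mul(6, Add(-4, Mul(-1, -3)))) = Mul(3343, Mul(6, Add(-4, 3))) = Mul(3343, Mul(6, -1)) = Mul(3343, -6) = -20058)
Add(Function('E')(1399, -991), B) = Add(Mul(1399, Add(2, -991)), -20058) = Add(Mul(1399, -989), -20058) = Add(-1383611, -20058) = -1403669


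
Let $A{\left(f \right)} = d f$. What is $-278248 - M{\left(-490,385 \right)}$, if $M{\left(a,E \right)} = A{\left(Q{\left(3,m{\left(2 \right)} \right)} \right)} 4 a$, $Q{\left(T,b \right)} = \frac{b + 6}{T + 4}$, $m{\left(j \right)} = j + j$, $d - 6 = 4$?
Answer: $-250248$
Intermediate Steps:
$d = 10$ ($d = 6 + 4 = 10$)
$m{\left(j \right)} = 2 j$
$Q{\left(T,b \right)} = \frac{6 + b}{4 + T}$
$A{\left(f \right)} = 10 f$
$M{\left(a,E \right)} = \frac{400 a}{7}$ ($M{\left(a,E \right)} = 10 \frac{6 + 2 \cdot 2}{4 + 3} \cdot 4 a = 10 \frac{6 + 4}{7} \cdot 4 a = 10 \cdot \frac{1}{7} \cdot 10 \cdot 4 a = 10 \cdot \frac{10}{7} \cdot 4 a = \frac{100}{7} \cdot 4 a = \frac{400 a}{7}$)
$-278248 - M{\left(-490,385 \right)} = -278248 - \frac{400}{7} \left(-490\right) = -278248 - -28000 = -278248 + 28000 = -250248$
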